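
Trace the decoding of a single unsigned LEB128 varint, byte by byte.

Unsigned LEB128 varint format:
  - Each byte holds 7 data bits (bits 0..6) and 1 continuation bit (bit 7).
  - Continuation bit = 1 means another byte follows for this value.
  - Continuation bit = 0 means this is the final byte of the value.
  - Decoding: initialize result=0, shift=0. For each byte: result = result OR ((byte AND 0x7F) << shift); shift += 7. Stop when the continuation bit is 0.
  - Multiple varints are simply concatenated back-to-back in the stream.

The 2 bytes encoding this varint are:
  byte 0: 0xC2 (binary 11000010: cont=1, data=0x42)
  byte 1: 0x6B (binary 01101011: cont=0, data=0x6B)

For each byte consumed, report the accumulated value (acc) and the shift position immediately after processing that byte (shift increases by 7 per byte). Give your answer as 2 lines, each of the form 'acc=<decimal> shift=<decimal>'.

byte 0=0xC2: payload=0x42=66, contrib = 66<<0 = 66; acc -> 66, shift -> 7
byte 1=0x6B: payload=0x6B=107, contrib = 107<<7 = 13696; acc -> 13762, shift -> 14

Answer: acc=66 shift=7
acc=13762 shift=14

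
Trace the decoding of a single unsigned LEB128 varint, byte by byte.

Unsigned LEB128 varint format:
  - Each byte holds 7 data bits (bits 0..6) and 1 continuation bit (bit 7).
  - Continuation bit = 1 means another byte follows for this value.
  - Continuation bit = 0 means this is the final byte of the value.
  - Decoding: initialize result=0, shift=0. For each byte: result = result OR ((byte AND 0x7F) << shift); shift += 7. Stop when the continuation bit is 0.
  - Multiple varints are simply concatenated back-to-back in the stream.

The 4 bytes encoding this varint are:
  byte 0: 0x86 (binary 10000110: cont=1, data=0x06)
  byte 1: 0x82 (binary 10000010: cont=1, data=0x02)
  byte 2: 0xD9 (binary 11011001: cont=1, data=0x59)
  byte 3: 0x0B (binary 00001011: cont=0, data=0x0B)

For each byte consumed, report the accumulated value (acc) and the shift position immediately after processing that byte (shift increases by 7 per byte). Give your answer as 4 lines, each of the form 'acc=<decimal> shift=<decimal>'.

Answer: acc=6 shift=7
acc=262 shift=14
acc=1458438 shift=21
acc=24527110 shift=28

Derivation:
byte 0=0x86: payload=0x06=6, contrib = 6<<0 = 6; acc -> 6, shift -> 7
byte 1=0x82: payload=0x02=2, contrib = 2<<7 = 256; acc -> 262, shift -> 14
byte 2=0xD9: payload=0x59=89, contrib = 89<<14 = 1458176; acc -> 1458438, shift -> 21
byte 3=0x0B: payload=0x0B=11, contrib = 11<<21 = 23068672; acc -> 24527110, shift -> 28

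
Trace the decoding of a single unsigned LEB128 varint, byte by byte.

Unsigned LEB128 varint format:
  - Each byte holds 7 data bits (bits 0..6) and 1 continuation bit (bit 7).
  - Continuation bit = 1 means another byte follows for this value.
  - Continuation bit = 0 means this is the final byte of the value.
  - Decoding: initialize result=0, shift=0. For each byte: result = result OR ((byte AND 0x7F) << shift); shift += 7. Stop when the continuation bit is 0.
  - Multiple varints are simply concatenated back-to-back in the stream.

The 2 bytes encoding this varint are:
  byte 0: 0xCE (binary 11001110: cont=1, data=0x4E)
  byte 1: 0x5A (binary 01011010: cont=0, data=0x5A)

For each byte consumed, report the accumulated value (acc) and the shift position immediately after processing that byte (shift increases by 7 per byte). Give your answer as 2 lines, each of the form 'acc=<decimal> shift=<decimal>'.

byte 0=0xCE: payload=0x4E=78, contrib = 78<<0 = 78; acc -> 78, shift -> 7
byte 1=0x5A: payload=0x5A=90, contrib = 90<<7 = 11520; acc -> 11598, shift -> 14

Answer: acc=78 shift=7
acc=11598 shift=14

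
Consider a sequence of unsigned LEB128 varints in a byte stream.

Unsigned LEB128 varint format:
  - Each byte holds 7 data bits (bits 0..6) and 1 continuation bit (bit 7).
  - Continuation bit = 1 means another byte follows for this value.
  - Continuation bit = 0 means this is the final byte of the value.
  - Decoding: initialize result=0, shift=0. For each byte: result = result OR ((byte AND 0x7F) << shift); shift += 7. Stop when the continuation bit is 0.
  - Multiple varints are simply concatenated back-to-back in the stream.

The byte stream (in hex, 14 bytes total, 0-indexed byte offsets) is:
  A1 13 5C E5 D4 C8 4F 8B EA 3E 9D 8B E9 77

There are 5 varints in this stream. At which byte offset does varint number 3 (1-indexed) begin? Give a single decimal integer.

  byte[0]=0xA1 cont=1 payload=0x21=33: acc |= 33<<0 -> acc=33 shift=7
  byte[1]=0x13 cont=0 payload=0x13=19: acc |= 19<<7 -> acc=2465 shift=14 [end]
Varint 1: bytes[0:2] = A1 13 -> value 2465 (2 byte(s))
  byte[2]=0x5C cont=0 payload=0x5C=92: acc |= 92<<0 -> acc=92 shift=7 [end]
Varint 2: bytes[2:3] = 5C -> value 92 (1 byte(s))
  byte[3]=0xE5 cont=1 payload=0x65=101: acc |= 101<<0 -> acc=101 shift=7
  byte[4]=0xD4 cont=1 payload=0x54=84: acc |= 84<<7 -> acc=10853 shift=14
  byte[5]=0xC8 cont=1 payload=0x48=72: acc |= 72<<14 -> acc=1190501 shift=21
  byte[6]=0x4F cont=0 payload=0x4F=79: acc |= 79<<21 -> acc=166865509 shift=28 [end]
Varint 3: bytes[3:7] = E5 D4 C8 4F -> value 166865509 (4 byte(s))
  byte[7]=0x8B cont=1 payload=0x0B=11: acc |= 11<<0 -> acc=11 shift=7
  byte[8]=0xEA cont=1 payload=0x6A=106: acc |= 106<<7 -> acc=13579 shift=14
  byte[9]=0x3E cont=0 payload=0x3E=62: acc |= 62<<14 -> acc=1029387 shift=21 [end]
Varint 4: bytes[7:10] = 8B EA 3E -> value 1029387 (3 byte(s))
  byte[10]=0x9D cont=1 payload=0x1D=29: acc |= 29<<0 -> acc=29 shift=7
  byte[11]=0x8B cont=1 payload=0x0B=11: acc |= 11<<7 -> acc=1437 shift=14
  byte[12]=0xE9 cont=1 payload=0x69=105: acc |= 105<<14 -> acc=1721757 shift=21
  byte[13]=0x77 cont=0 payload=0x77=119: acc |= 119<<21 -> acc=251282845 shift=28 [end]
Varint 5: bytes[10:14] = 9D 8B E9 77 -> value 251282845 (4 byte(s))

Answer: 3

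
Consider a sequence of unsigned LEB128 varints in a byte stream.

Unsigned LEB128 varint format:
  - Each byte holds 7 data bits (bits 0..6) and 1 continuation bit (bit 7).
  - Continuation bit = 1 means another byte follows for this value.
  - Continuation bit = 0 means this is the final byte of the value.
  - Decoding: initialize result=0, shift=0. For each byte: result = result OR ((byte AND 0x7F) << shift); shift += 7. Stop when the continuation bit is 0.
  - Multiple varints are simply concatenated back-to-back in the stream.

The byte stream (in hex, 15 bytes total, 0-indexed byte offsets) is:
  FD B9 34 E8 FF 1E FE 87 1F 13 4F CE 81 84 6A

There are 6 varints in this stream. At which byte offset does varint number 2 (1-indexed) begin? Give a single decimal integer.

Answer: 3

Derivation:
  byte[0]=0xFD cont=1 payload=0x7D=125: acc |= 125<<0 -> acc=125 shift=7
  byte[1]=0xB9 cont=1 payload=0x39=57: acc |= 57<<7 -> acc=7421 shift=14
  byte[2]=0x34 cont=0 payload=0x34=52: acc |= 52<<14 -> acc=859389 shift=21 [end]
Varint 1: bytes[0:3] = FD B9 34 -> value 859389 (3 byte(s))
  byte[3]=0xE8 cont=1 payload=0x68=104: acc |= 104<<0 -> acc=104 shift=7
  byte[4]=0xFF cont=1 payload=0x7F=127: acc |= 127<<7 -> acc=16360 shift=14
  byte[5]=0x1E cont=0 payload=0x1E=30: acc |= 30<<14 -> acc=507880 shift=21 [end]
Varint 2: bytes[3:6] = E8 FF 1E -> value 507880 (3 byte(s))
  byte[6]=0xFE cont=1 payload=0x7E=126: acc |= 126<<0 -> acc=126 shift=7
  byte[7]=0x87 cont=1 payload=0x07=7: acc |= 7<<7 -> acc=1022 shift=14
  byte[8]=0x1F cont=0 payload=0x1F=31: acc |= 31<<14 -> acc=508926 shift=21 [end]
Varint 3: bytes[6:9] = FE 87 1F -> value 508926 (3 byte(s))
  byte[9]=0x13 cont=0 payload=0x13=19: acc |= 19<<0 -> acc=19 shift=7 [end]
Varint 4: bytes[9:10] = 13 -> value 19 (1 byte(s))
  byte[10]=0x4F cont=0 payload=0x4F=79: acc |= 79<<0 -> acc=79 shift=7 [end]
Varint 5: bytes[10:11] = 4F -> value 79 (1 byte(s))
  byte[11]=0xCE cont=1 payload=0x4E=78: acc |= 78<<0 -> acc=78 shift=7
  byte[12]=0x81 cont=1 payload=0x01=1: acc |= 1<<7 -> acc=206 shift=14
  byte[13]=0x84 cont=1 payload=0x04=4: acc |= 4<<14 -> acc=65742 shift=21
  byte[14]=0x6A cont=0 payload=0x6A=106: acc |= 106<<21 -> acc=222363854 shift=28 [end]
Varint 6: bytes[11:15] = CE 81 84 6A -> value 222363854 (4 byte(s))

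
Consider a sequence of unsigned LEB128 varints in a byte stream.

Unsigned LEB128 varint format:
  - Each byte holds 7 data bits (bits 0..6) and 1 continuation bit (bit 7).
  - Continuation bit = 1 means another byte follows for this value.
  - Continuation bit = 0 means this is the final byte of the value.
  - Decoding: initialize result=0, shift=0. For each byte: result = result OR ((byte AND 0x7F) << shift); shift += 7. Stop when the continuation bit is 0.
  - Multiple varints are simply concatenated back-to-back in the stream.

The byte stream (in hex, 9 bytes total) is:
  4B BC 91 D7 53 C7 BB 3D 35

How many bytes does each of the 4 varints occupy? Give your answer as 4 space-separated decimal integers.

  byte[0]=0x4B cont=0 payload=0x4B=75: acc |= 75<<0 -> acc=75 shift=7 [end]
Varint 1: bytes[0:1] = 4B -> value 75 (1 byte(s))
  byte[1]=0xBC cont=1 payload=0x3C=60: acc |= 60<<0 -> acc=60 shift=7
  byte[2]=0x91 cont=1 payload=0x11=17: acc |= 17<<7 -> acc=2236 shift=14
  byte[3]=0xD7 cont=1 payload=0x57=87: acc |= 87<<14 -> acc=1427644 shift=21
  byte[4]=0x53 cont=0 payload=0x53=83: acc |= 83<<21 -> acc=175491260 shift=28 [end]
Varint 2: bytes[1:5] = BC 91 D7 53 -> value 175491260 (4 byte(s))
  byte[5]=0xC7 cont=1 payload=0x47=71: acc |= 71<<0 -> acc=71 shift=7
  byte[6]=0xBB cont=1 payload=0x3B=59: acc |= 59<<7 -> acc=7623 shift=14
  byte[7]=0x3D cont=0 payload=0x3D=61: acc |= 61<<14 -> acc=1007047 shift=21 [end]
Varint 3: bytes[5:8] = C7 BB 3D -> value 1007047 (3 byte(s))
  byte[8]=0x35 cont=0 payload=0x35=53: acc |= 53<<0 -> acc=53 shift=7 [end]
Varint 4: bytes[8:9] = 35 -> value 53 (1 byte(s))

Answer: 1 4 3 1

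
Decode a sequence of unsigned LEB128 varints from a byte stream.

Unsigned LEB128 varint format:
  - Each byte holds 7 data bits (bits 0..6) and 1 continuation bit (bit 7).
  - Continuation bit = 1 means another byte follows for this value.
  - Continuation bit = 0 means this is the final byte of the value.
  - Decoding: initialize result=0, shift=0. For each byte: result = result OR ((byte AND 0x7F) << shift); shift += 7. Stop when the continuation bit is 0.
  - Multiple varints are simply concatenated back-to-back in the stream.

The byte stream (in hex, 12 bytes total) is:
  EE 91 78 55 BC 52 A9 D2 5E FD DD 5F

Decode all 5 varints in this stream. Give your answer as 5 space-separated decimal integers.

  byte[0]=0xEE cont=1 payload=0x6E=110: acc |= 110<<0 -> acc=110 shift=7
  byte[1]=0x91 cont=1 payload=0x11=17: acc |= 17<<7 -> acc=2286 shift=14
  byte[2]=0x78 cont=0 payload=0x78=120: acc |= 120<<14 -> acc=1968366 shift=21 [end]
Varint 1: bytes[0:3] = EE 91 78 -> value 1968366 (3 byte(s))
  byte[3]=0x55 cont=0 payload=0x55=85: acc |= 85<<0 -> acc=85 shift=7 [end]
Varint 2: bytes[3:4] = 55 -> value 85 (1 byte(s))
  byte[4]=0xBC cont=1 payload=0x3C=60: acc |= 60<<0 -> acc=60 shift=7
  byte[5]=0x52 cont=0 payload=0x52=82: acc |= 82<<7 -> acc=10556 shift=14 [end]
Varint 3: bytes[4:6] = BC 52 -> value 10556 (2 byte(s))
  byte[6]=0xA9 cont=1 payload=0x29=41: acc |= 41<<0 -> acc=41 shift=7
  byte[7]=0xD2 cont=1 payload=0x52=82: acc |= 82<<7 -> acc=10537 shift=14
  byte[8]=0x5E cont=0 payload=0x5E=94: acc |= 94<<14 -> acc=1550633 shift=21 [end]
Varint 4: bytes[6:9] = A9 D2 5E -> value 1550633 (3 byte(s))
  byte[9]=0xFD cont=1 payload=0x7D=125: acc |= 125<<0 -> acc=125 shift=7
  byte[10]=0xDD cont=1 payload=0x5D=93: acc |= 93<<7 -> acc=12029 shift=14
  byte[11]=0x5F cont=0 payload=0x5F=95: acc |= 95<<14 -> acc=1568509 shift=21 [end]
Varint 5: bytes[9:12] = FD DD 5F -> value 1568509 (3 byte(s))

Answer: 1968366 85 10556 1550633 1568509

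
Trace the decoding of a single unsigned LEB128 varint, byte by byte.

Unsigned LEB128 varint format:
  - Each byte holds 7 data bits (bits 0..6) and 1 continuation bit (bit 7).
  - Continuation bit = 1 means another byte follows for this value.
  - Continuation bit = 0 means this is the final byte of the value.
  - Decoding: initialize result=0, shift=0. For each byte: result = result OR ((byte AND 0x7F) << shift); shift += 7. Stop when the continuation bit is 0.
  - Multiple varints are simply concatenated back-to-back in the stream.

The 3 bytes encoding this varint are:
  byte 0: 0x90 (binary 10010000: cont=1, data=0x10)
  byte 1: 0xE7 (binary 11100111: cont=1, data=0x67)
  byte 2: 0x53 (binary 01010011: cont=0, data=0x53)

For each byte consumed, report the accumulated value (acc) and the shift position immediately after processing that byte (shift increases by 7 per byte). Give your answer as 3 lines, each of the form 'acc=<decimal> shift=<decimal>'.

Answer: acc=16 shift=7
acc=13200 shift=14
acc=1373072 shift=21

Derivation:
byte 0=0x90: payload=0x10=16, contrib = 16<<0 = 16; acc -> 16, shift -> 7
byte 1=0xE7: payload=0x67=103, contrib = 103<<7 = 13184; acc -> 13200, shift -> 14
byte 2=0x53: payload=0x53=83, contrib = 83<<14 = 1359872; acc -> 1373072, shift -> 21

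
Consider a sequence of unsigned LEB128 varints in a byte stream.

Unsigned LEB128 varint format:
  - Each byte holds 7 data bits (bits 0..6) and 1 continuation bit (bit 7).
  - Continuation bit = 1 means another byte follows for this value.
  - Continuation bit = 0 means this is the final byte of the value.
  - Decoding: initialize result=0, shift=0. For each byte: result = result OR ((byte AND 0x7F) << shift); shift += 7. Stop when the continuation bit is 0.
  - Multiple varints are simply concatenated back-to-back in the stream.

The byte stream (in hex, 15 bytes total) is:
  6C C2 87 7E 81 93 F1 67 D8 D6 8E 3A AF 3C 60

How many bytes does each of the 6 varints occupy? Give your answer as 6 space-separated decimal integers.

  byte[0]=0x6C cont=0 payload=0x6C=108: acc |= 108<<0 -> acc=108 shift=7 [end]
Varint 1: bytes[0:1] = 6C -> value 108 (1 byte(s))
  byte[1]=0xC2 cont=1 payload=0x42=66: acc |= 66<<0 -> acc=66 shift=7
  byte[2]=0x87 cont=1 payload=0x07=7: acc |= 7<<7 -> acc=962 shift=14
  byte[3]=0x7E cont=0 payload=0x7E=126: acc |= 126<<14 -> acc=2065346 shift=21 [end]
Varint 2: bytes[1:4] = C2 87 7E -> value 2065346 (3 byte(s))
  byte[4]=0x81 cont=1 payload=0x01=1: acc |= 1<<0 -> acc=1 shift=7
  byte[5]=0x93 cont=1 payload=0x13=19: acc |= 19<<7 -> acc=2433 shift=14
  byte[6]=0xF1 cont=1 payload=0x71=113: acc |= 113<<14 -> acc=1853825 shift=21
  byte[7]=0x67 cont=0 payload=0x67=103: acc |= 103<<21 -> acc=217860481 shift=28 [end]
Varint 3: bytes[4:8] = 81 93 F1 67 -> value 217860481 (4 byte(s))
  byte[8]=0xD8 cont=1 payload=0x58=88: acc |= 88<<0 -> acc=88 shift=7
  byte[9]=0xD6 cont=1 payload=0x56=86: acc |= 86<<7 -> acc=11096 shift=14
  byte[10]=0x8E cont=1 payload=0x0E=14: acc |= 14<<14 -> acc=240472 shift=21
  byte[11]=0x3A cont=0 payload=0x3A=58: acc |= 58<<21 -> acc=121875288 shift=28 [end]
Varint 4: bytes[8:12] = D8 D6 8E 3A -> value 121875288 (4 byte(s))
  byte[12]=0xAF cont=1 payload=0x2F=47: acc |= 47<<0 -> acc=47 shift=7
  byte[13]=0x3C cont=0 payload=0x3C=60: acc |= 60<<7 -> acc=7727 shift=14 [end]
Varint 5: bytes[12:14] = AF 3C -> value 7727 (2 byte(s))
  byte[14]=0x60 cont=0 payload=0x60=96: acc |= 96<<0 -> acc=96 shift=7 [end]
Varint 6: bytes[14:15] = 60 -> value 96 (1 byte(s))

Answer: 1 3 4 4 2 1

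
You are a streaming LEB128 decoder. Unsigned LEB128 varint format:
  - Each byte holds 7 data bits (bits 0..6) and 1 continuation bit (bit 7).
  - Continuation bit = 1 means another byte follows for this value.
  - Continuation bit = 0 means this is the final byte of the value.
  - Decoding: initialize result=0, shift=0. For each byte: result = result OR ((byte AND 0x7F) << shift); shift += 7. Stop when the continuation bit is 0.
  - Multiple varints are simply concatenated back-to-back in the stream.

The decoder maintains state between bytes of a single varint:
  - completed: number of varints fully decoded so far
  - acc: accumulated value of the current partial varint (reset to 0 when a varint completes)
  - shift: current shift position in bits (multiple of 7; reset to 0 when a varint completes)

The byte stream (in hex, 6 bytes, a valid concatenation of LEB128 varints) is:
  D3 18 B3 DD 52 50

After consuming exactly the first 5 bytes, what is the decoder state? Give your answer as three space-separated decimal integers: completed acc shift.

byte[0]=0xD3 cont=1 payload=0x53: acc |= 83<<0 -> completed=0 acc=83 shift=7
byte[1]=0x18 cont=0 payload=0x18: varint #1 complete (value=3155); reset -> completed=1 acc=0 shift=0
byte[2]=0xB3 cont=1 payload=0x33: acc |= 51<<0 -> completed=1 acc=51 shift=7
byte[3]=0xDD cont=1 payload=0x5D: acc |= 93<<7 -> completed=1 acc=11955 shift=14
byte[4]=0x52 cont=0 payload=0x52: varint #2 complete (value=1355443); reset -> completed=2 acc=0 shift=0

Answer: 2 0 0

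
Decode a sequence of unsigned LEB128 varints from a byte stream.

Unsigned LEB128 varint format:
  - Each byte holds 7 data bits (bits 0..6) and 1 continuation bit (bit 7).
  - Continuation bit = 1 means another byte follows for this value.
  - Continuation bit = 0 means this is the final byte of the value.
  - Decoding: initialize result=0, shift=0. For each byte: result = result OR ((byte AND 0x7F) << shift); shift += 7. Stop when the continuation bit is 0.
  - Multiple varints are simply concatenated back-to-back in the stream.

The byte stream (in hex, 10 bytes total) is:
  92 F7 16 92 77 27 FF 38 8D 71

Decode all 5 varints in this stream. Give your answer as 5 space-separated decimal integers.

  byte[0]=0x92 cont=1 payload=0x12=18: acc |= 18<<0 -> acc=18 shift=7
  byte[1]=0xF7 cont=1 payload=0x77=119: acc |= 119<<7 -> acc=15250 shift=14
  byte[2]=0x16 cont=0 payload=0x16=22: acc |= 22<<14 -> acc=375698 shift=21 [end]
Varint 1: bytes[0:3] = 92 F7 16 -> value 375698 (3 byte(s))
  byte[3]=0x92 cont=1 payload=0x12=18: acc |= 18<<0 -> acc=18 shift=7
  byte[4]=0x77 cont=0 payload=0x77=119: acc |= 119<<7 -> acc=15250 shift=14 [end]
Varint 2: bytes[3:5] = 92 77 -> value 15250 (2 byte(s))
  byte[5]=0x27 cont=0 payload=0x27=39: acc |= 39<<0 -> acc=39 shift=7 [end]
Varint 3: bytes[5:6] = 27 -> value 39 (1 byte(s))
  byte[6]=0xFF cont=1 payload=0x7F=127: acc |= 127<<0 -> acc=127 shift=7
  byte[7]=0x38 cont=0 payload=0x38=56: acc |= 56<<7 -> acc=7295 shift=14 [end]
Varint 4: bytes[6:8] = FF 38 -> value 7295 (2 byte(s))
  byte[8]=0x8D cont=1 payload=0x0D=13: acc |= 13<<0 -> acc=13 shift=7
  byte[9]=0x71 cont=0 payload=0x71=113: acc |= 113<<7 -> acc=14477 shift=14 [end]
Varint 5: bytes[8:10] = 8D 71 -> value 14477 (2 byte(s))

Answer: 375698 15250 39 7295 14477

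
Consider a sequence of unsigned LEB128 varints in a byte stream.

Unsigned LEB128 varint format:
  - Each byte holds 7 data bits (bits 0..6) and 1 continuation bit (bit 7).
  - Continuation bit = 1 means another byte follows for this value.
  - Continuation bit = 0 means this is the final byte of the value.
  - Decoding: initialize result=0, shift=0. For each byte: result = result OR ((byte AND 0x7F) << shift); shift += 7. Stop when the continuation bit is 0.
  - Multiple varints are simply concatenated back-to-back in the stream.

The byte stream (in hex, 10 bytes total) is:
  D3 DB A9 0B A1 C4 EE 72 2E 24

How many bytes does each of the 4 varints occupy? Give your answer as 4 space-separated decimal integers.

Answer: 4 4 1 1

Derivation:
  byte[0]=0xD3 cont=1 payload=0x53=83: acc |= 83<<0 -> acc=83 shift=7
  byte[1]=0xDB cont=1 payload=0x5B=91: acc |= 91<<7 -> acc=11731 shift=14
  byte[2]=0xA9 cont=1 payload=0x29=41: acc |= 41<<14 -> acc=683475 shift=21
  byte[3]=0x0B cont=0 payload=0x0B=11: acc |= 11<<21 -> acc=23752147 shift=28 [end]
Varint 1: bytes[0:4] = D3 DB A9 0B -> value 23752147 (4 byte(s))
  byte[4]=0xA1 cont=1 payload=0x21=33: acc |= 33<<0 -> acc=33 shift=7
  byte[5]=0xC4 cont=1 payload=0x44=68: acc |= 68<<7 -> acc=8737 shift=14
  byte[6]=0xEE cont=1 payload=0x6E=110: acc |= 110<<14 -> acc=1810977 shift=21
  byte[7]=0x72 cont=0 payload=0x72=114: acc |= 114<<21 -> acc=240886305 shift=28 [end]
Varint 2: bytes[4:8] = A1 C4 EE 72 -> value 240886305 (4 byte(s))
  byte[8]=0x2E cont=0 payload=0x2E=46: acc |= 46<<0 -> acc=46 shift=7 [end]
Varint 3: bytes[8:9] = 2E -> value 46 (1 byte(s))
  byte[9]=0x24 cont=0 payload=0x24=36: acc |= 36<<0 -> acc=36 shift=7 [end]
Varint 4: bytes[9:10] = 24 -> value 36 (1 byte(s))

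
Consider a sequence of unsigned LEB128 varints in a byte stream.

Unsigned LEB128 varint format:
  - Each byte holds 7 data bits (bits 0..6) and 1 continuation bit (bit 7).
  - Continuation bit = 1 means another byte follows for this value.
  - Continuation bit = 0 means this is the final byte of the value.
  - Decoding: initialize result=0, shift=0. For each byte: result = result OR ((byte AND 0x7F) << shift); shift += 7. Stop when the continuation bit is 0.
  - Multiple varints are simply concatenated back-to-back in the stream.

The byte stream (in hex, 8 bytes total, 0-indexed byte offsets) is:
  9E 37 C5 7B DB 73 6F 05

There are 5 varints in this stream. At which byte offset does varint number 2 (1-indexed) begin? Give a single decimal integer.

  byte[0]=0x9E cont=1 payload=0x1E=30: acc |= 30<<0 -> acc=30 shift=7
  byte[1]=0x37 cont=0 payload=0x37=55: acc |= 55<<7 -> acc=7070 shift=14 [end]
Varint 1: bytes[0:2] = 9E 37 -> value 7070 (2 byte(s))
  byte[2]=0xC5 cont=1 payload=0x45=69: acc |= 69<<0 -> acc=69 shift=7
  byte[3]=0x7B cont=0 payload=0x7B=123: acc |= 123<<7 -> acc=15813 shift=14 [end]
Varint 2: bytes[2:4] = C5 7B -> value 15813 (2 byte(s))
  byte[4]=0xDB cont=1 payload=0x5B=91: acc |= 91<<0 -> acc=91 shift=7
  byte[5]=0x73 cont=0 payload=0x73=115: acc |= 115<<7 -> acc=14811 shift=14 [end]
Varint 3: bytes[4:6] = DB 73 -> value 14811 (2 byte(s))
  byte[6]=0x6F cont=0 payload=0x6F=111: acc |= 111<<0 -> acc=111 shift=7 [end]
Varint 4: bytes[6:7] = 6F -> value 111 (1 byte(s))
  byte[7]=0x05 cont=0 payload=0x05=5: acc |= 5<<0 -> acc=5 shift=7 [end]
Varint 5: bytes[7:8] = 05 -> value 5 (1 byte(s))

Answer: 2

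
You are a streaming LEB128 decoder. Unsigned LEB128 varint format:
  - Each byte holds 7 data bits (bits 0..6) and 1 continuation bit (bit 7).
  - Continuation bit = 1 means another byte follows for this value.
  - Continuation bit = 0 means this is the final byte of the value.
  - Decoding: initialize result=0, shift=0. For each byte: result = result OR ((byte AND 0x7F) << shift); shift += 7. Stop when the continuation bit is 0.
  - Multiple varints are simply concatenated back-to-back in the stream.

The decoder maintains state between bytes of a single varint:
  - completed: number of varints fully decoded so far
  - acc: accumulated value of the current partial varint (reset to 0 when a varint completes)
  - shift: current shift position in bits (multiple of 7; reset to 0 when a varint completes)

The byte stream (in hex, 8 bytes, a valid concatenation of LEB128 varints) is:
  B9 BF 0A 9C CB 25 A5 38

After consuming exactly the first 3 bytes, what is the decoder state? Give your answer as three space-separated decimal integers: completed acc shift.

Answer: 1 0 0

Derivation:
byte[0]=0xB9 cont=1 payload=0x39: acc |= 57<<0 -> completed=0 acc=57 shift=7
byte[1]=0xBF cont=1 payload=0x3F: acc |= 63<<7 -> completed=0 acc=8121 shift=14
byte[2]=0x0A cont=0 payload=0x0A: varint #1 complete (value=171961); reset -> completed=1 acc=0 shift=0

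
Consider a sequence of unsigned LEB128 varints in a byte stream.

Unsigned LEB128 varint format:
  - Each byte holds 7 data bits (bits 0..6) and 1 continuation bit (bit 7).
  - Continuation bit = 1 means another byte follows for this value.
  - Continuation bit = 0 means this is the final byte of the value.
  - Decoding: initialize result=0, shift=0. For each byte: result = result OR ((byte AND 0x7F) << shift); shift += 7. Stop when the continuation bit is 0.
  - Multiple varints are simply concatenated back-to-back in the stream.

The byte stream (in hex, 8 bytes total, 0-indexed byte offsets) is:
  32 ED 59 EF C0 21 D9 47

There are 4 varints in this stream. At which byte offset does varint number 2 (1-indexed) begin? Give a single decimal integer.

Answer: 1

Derivation:
  byte[0]=0x32 cont=0 payload=0x32=50: acc |= 50<<0 -> acc=50 shift=7 [end]
Varint 1: bytes[0:1] = 32 -> value 50 (1 byte(s))
  byte[1]=0xED cont=1 payload=0x6D=109: acc |= 109<<0 -> acc=109 shift=7
  byte[2]=0x59 cont=0 payload=0x59=89: acc |= 89<<7 -> acc=11501 shift=14 [end]
Varint 2: bytes[1:3] = ED 59 -> value 11501 (2 byte(s))
  byte[3]=0xEF cont=1 payload=0x6F=111: acc |= 111<<0 -> acc=111 shift=7
  byte[4]=0xC0 cont=1 payload=0x40=64: acc |= 64<<7 -> acc=8303 shift=14
  byte[5]=0x21 cont=0 payload=0x21=33: acc |= 33<<14 -> acc=548975 shift=21 [end]
Varint 3: bytes[3:6] = EF C0 21 -> value 548975 (3 byte(s))
  byte[6]=0xD9 cont=1 payload=0x59=89: acc |= 89<<0 -> acc=89 shift=7
  byte[7]=0x47 cont=0 payload=0x47=71: acc |= 71<<7 -> acc=9177 shift=14 [end]
Varint 4: bytes[6:8] = D9 47 -> value 9177 (2 byte(s))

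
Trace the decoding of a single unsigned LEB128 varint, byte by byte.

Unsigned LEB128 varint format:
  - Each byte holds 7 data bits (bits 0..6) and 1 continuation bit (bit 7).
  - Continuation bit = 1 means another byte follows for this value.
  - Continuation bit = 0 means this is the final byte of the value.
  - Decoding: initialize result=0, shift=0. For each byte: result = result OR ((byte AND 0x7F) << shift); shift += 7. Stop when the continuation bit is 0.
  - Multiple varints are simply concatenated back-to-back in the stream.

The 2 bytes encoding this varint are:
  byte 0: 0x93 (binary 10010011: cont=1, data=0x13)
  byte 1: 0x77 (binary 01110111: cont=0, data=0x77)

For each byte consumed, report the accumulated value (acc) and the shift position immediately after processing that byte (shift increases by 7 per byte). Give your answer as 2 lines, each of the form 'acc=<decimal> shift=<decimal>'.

byte 0=0x93: payload=0x13=19, contrib = 19<<0 = 19; acc -> 19, shift -> 7
byte 1=0x77: payload=0x77=119, contrib = 119<<7 = 15232; acc -> 15251, shift -> 14

Answer: acc=19 shift=7
acc=15251 shift=14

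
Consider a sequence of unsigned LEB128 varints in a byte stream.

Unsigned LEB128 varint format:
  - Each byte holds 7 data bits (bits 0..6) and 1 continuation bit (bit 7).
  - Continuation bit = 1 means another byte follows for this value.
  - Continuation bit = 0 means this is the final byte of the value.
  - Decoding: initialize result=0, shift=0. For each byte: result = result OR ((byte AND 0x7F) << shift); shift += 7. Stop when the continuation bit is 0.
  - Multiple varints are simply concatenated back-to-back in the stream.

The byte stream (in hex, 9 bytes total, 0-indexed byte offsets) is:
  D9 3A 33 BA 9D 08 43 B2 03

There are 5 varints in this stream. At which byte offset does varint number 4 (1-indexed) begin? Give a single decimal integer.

Answer: 6

Derivation:
  byte[0]=0xD9 cont=1 payload=0x59=89: acc |= 89<<0 -> acc=89 shift=7
  byte[1]=0x3A cont=0 payload=0x3A=58: acc |= 58<<7 -> acc=7513 shift=14 [end]
Varint 1: bytes[0:2] = D9 3A -> value 7513 (2 byte(s))
  byte[2]=0x33 cont=0 payload=0x33=51: acc |= 51<<0 -> acc=51 shift=7 [end]
Varint 2: bytes[2:3] = 33 -> value 51 (1 byte(s))
  byte[3]=0xBA cont=1 payload=0x3A=58: acc |= 58<<0 -> acc=58 shift=7
  byte[4]=0x9D cont=1 payload=0x1D=29: acc |= 29<<7 -> acc=3770 shift=14
  byte[5]=0x08 cont=0 payload=0x08=8: acc |= 8<<14 -> acc=134842 shift=21 [end]
Varint 3: bytes[3:6] = BA 9D 08 -> value 134842 (3 byte(s))
  byte[6]=0x43 cont=0 payload=0x43=67: acc |= 67<<0 -> acc=67 shift=7 [end]
Varint 4: bytes[6:7] = 43 -> value 67 (1 byte(s))
  byte[7]=0xB2 cont=1 payload=0x32=50: acc |= 50<<0 -> acc=50 shift=7
  byte[8]=0x03 cont=0 payload=0x03=3: acc |= 3<<7 -> acc=434 shift=14 [end]
Varint 5: bytes[7:9] = B2 03 -> value 434 (2 byte(s))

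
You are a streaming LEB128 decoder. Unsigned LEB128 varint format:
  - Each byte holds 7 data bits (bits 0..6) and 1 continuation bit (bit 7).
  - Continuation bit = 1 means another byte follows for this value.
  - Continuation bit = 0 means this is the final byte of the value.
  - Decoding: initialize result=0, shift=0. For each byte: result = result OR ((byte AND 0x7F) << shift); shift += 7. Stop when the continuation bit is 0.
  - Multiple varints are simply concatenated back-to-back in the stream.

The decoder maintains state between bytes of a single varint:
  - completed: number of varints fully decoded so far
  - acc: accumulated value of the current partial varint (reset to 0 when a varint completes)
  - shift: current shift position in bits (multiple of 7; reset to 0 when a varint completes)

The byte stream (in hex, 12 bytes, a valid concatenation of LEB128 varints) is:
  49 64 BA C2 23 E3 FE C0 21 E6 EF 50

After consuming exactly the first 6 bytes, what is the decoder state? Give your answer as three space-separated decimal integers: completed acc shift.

byte[0]=0x49 cont=0 payload=0x49: varint #1 complete (value=73); reset -> completed=1 acc=0 shift=0
byte[1]=0x64 cont=0 payload=0x64: varint #2 complete (value=100); reset -> completed=2 acc=0 shift=0
byte[2]=0xBA cont=1 payload=0x3A: acc |= 58<<0 -> completed=2 acc=58 shift=7
byte[3]=0xC2 cont=1 payload=0x42: acc |= 66<<7 -> completed=2 acc=8506 shift=14
byte[4]=0x23 cont=0 payload=0x23: varint #3 complete (value=581946); reset -> completed=3 acc=0 shift=0
byte[5]=0xE3 cont=1 payload=0x63: acc |= 99<<0 -> completed=3 acc=99 shift=7

Answer: 3 99 7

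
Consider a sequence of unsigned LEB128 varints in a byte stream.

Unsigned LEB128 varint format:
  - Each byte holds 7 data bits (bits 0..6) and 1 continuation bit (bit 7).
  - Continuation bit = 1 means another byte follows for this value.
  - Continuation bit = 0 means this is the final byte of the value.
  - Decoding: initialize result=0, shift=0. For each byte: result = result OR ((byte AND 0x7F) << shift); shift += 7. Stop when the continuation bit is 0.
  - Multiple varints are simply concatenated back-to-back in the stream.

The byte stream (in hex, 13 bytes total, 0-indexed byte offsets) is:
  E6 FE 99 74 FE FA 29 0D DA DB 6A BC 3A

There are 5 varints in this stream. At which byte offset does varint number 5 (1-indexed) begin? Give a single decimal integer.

Answer: 11

Derivation:
  byte[0]=0xE6 cont=1 payload=0x66=102: acc |= 102<<0 -> acc=102 shift=7
  byte[1]=0xFE cont=1 payload=0x7E=126: acc |= 126<<7 -> acc=16230 shift=14
  byte[2]=0x99 cont=1 payload=0x19=25: acc |= 25<<14 -> acc=425830 shift=21
  byte[3]=0x74 cont=0 payload=0x74=116: acc |= 116<<21 -> acc=243695462 shift=28 [end]
Varint 1: bytes[0:4] = E6 FE 99 74 -> value 243695462 (4 byte(s))
  byte[4]=0xFE cont=1 payload=0x7E=126: acc |= 126<<0 -> acc=126 shift=7
  byte[5]=0xFA cont=1 payload=0x7A=122: acc |= 122<<7 -> acc=15742 shift=14
  byte[6]=0x29 cont=0 payload=0x29=41: acc |= 41<<14 -> acc=687486 shift=21 [end]
Varint 2: bytes[4:7] = FE FA 29 -> value 687486 (3 byte(s))
  byte[7]=0x0D cont=0 payload=0x0D=13: acc |= 13<<0 -> acc=13 shift=7 [end]
Varint 3: bytes[7:8] = 0D -> value 13 (1 byte(s))
  byte[8]=0xDA cont=1 payload=0x5A=90: acc |= 90<<0 -> acc=90 shift=7
  byte[9]=0xDB cont=1 payload=0x5B=91: acc |= 91<<7 -> acc=11738 shift=14
  byte[10]=0x6A cont=0 payload=0x6A=106: acc |= 106<<14 -> acc=1748442 shift=21 [end]
Varint 4: bytes[8:11] = DA DB 6A -> value 1748442 (3 byte(s))
  byte[11]=0xBC cont=1 payload=0x3C=60: acc |= 60<<0 -> acc=60 shift=7
  byte[12]=0x3A cont=0 payload=0x3A=58: acc |= 58<<7 -> acc=7484 shift=14 [end]
Varint 5: bytes[11:13] = BC 3A -> value 7484 (2 byte(s))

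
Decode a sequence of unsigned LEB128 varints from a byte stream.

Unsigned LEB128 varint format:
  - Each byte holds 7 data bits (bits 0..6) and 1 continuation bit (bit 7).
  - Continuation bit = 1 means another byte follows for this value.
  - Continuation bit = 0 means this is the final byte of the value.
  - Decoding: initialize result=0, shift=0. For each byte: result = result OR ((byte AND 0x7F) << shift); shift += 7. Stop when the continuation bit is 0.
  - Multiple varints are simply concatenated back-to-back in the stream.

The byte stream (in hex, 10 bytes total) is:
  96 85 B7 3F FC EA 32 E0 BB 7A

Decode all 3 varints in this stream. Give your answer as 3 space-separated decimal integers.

Answer: 133022358 832892 2006496

Derivation:
  byte[0]=0x96 cont=1 payload=0x16=22: acc |= 22<<0 -> acc=22 shift=7
  byte[1]=0x85 cont=1 payload=0x05=5: acc |= 5<<7 -> acc=662 shift=14
  byte[2]=0xB7 cont=1 payload=0x37=55: acc |= 55<<14 -> acc=901782 shift=21
  byte[3]=0x3F cont=0 payload=0x3F=63: acc |= 63<<21 -> acc=133022358 shift=28 [end]
Varint 1: bytes[0:4] = 96 85 B7 3F -> value 133022358 (4 byte(s))
  byte[4]=0xFC cont=1 payload=0x7C=124: acc |= 124<<0 -> acc=124 shift=7
  byte[5]=0xEA cont=1 payload=0x6A=106: acc |= 106<<7 -> acc=13692 shift=14
  byte[6]=0x32 cont=0 payload=0x32=50: acc |= 50<<14 -> acc=832892 shift=21 [end]
Varint 2: bytes[4:7] = FC EA 32 -> value 832892 (3 byte(s))
  byte[7]=0xE0 cont=1 payload=0x60=96: acc |= 96<<0 -> acc=96 shift=7
  byte[8]=0xBB cont=1 payload=0x3B=59: acc |= 59<<7 -> acc=7648 shift=14
  byte[9]=0x7A cont=0 payload=0x7A=122: acc |= 122<<14 -> acc=2006496 shift=21 [end]
Varint 3: bytes[7:10] = E0 BB 7A -> value 2006496 (3 byte(s))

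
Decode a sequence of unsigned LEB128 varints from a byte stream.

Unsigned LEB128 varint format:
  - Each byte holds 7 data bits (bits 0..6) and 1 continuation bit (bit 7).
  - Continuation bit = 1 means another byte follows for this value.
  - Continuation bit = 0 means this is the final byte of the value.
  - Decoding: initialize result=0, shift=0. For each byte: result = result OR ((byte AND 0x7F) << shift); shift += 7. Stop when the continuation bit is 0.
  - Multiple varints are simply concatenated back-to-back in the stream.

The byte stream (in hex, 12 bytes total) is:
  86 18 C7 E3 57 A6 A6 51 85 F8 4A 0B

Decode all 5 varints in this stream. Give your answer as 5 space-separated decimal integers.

  byte[0]=0x86 cont=1 payload=0x06=6: acc |= 6<<0 -> acc=6 shift=7
  byte[1]=0x18 cont=0 payload=0x18=24: acc |= 24<<7 -> acc=3078 shift=14 [end]
Varint 1: bytes[0:2] = 86 18 -> value 3078 (2 byte(s))
  byte[2]=0xC7 cont=1 payload=0x47=71: acc |= 71<<0 -> acc=71 shift=7
  byte[3]=0xE3 cont=1 payload=0x63=99: acc |= 99<<7 -> acc=12743 shift=14
  byte[4]=0x57 cont=0 payload=0x57=87: acc |= 87<<14 -> acc=1438151 shift=21 [end]
Varint 2: bytes[2:5] = C7 E3 57 -> value 1438151 (3 byte(s))
  byte[5]=0xA6 cont=1 payload=0x26=38: acc |= 38<<0 -> acc=38 shift=7
  byte[6]=0xA6 cont=1 payload=0x26=38: acc |= 38<<7 -> acc=4902 shift=14
  byte[7]=0x51 cont=0 payload=0x51=81: acc |= 81<<14 -> acc=1332006 shift=21 [end]
Varint 3: bytes[5:8] = A6 A6 51 -> value 1332006 (3 byte(s))
  byte[8]=0x85 cont=1 payload=0x05=5: acc |= 5<<0 -> acc=5 shift=7
  byte[9]=0xF8 cont=1 payload=0x78=120: acc |= 120<<7 -> acc=15365 shift=14
  byte[10]=0x4A cont=0 payload=0x4A=74: acc |= 74<<14 -> acc=1227781 shift=21 [end]
Varint 4: bytes[8:11] = 85 F8 4A -> value 1227781 (3 byte(s))
  byte[11]=0x0B cont=0 payload=0x0B=11: acc |= 11<<0 -> acc=11 shift=7 [end]
Varint 5: bytes[11:12] = 0B -> value 11 (1 byte(s))

Answer: 3078 1438151 1332006 1227781 11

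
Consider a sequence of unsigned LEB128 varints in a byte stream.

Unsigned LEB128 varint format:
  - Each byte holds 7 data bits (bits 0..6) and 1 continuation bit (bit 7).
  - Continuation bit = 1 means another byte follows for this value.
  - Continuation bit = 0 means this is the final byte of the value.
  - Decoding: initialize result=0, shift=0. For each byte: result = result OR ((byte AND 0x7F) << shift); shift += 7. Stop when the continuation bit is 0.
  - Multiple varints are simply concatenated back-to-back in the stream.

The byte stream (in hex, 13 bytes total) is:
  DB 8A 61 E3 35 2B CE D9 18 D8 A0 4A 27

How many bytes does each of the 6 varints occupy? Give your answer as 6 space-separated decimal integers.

Answer: 3 2 1 3 3 1

Derivation:
  byte[0]=0xDB cont=1 payload=0x5B=91: acc |= 91<<0 -> acc=91 shift=7
  byte[1]=0x8A cont=1 payload=0x0A=10: acc |= 10<<7 -> acc=1371 shift=14
  byte[2]=0x61 cont=0 payload=0x61=97: acc |= 97<<14 -> acc=1590619 shift=21 [end]
Varint 1: bytes[0:3] = DB 8A 61 -> value 1590619 (3 byte(s))
  byte[3]=0xE3 cont=1 payload=0x63=99: acc |= 99<<0 -> acc=99 shift=7
  byte[4]=0x35 cont=0 payload=0x35=53: acc |= 53<<7 -> acc=6883 shift=14 [end]
Varint 2: bytes[3:5] = E3 35 -> value 6883 (2 byte(s))
  byte[5]=0x2B cont=0 payload=0x2B=43: acc |= 43<<0 -> acc=43 shift=7 [end]
Varint 3: bytes[5:6] = 2B -> value 43 (1 byte(s))
  byte[6]=0xCE cont=1 payload=0x4E=78: acc |= 78<<0 -> acc=78 shift=7
  byte[7]=0xD9 cont=1 payload=0x59=89: acc |= 89<<7 -> acc=11470 shift=14
  byte[8]=0x18 cont=0 payload=0x18=24: acc |= 24<<14 -> acc=404686 shift=21 [end]
Varint 4: bytes[6:9] = CE D9 18 -> value 404686 (3 byte(s))
  byte[9]=0xD8 cont=1 payload=0x58=88: acc |= 88<<0 -> acc=88 shift=7
  byte[10]=0xA0 cont=1 payload=0x20=32: acc |= 32<<7 -> acc=4184 shift=14
  byte[11]=0x4A cont=0 payload=0x4A=74: acc |= 74<<14 -> acc=1216600 shift=21 [end]
Varint 5: bytes[9:12] = D8 A0 4A -> value 1216600 (3 byte(s))
  byte[12]=0x27 cont=0 payload=0x27=39: acc |= 39<<0 -> acc=39 shift=7 [end]
Varint 6: bytes[12:13] = 27 -> value 39 (1 byte(s))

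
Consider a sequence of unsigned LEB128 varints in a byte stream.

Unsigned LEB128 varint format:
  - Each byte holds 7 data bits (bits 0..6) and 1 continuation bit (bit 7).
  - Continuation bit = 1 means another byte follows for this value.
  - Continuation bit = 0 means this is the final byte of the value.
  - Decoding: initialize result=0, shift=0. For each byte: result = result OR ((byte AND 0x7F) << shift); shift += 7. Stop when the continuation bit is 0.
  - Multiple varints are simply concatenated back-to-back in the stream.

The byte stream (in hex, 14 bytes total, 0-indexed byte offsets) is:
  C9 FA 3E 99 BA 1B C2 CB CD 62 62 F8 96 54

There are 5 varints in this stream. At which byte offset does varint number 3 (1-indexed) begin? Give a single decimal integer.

  byte[0]=0xC9 cont=1 payload=0x49=73: acc |= 73<<0 -> acc=73 shift=7
  byte[1]=0xFA cont=1 payload=0x7A=122: acc |= 122<<7 -> acc=15689 shift=14
  byte[2]=0x3E cont=0 payload=0x3E=62: acc |= 62<<14 -> acc=1031497 shift=21 [end]
Varint 1: bytes[0:3] = C9 FA 3E -> value 1031497 (3 byte(s))
  byte[3]=0x99 cont=1 payload=0x19=25: acc |= 25<<0 -> acc=25 shift=7
  byte[4]=0xBA cont=1 payload=0x3A=58: acc |= 58<<7 -> acc=7449 shift=14
  byte[5]=0x1B cont=0 payload=0x1B=27: acc |= 27<<14 -> acc=449817 shift=21 [end]
Varint 2: bytes[3:6] = 99 BA 1B -> value 449817 (3 byte(s))
  byte[6]=0xC2 cont=1 payload=0x42=66: acc |= 66<<0 -> acc=66 shift=7
  byte[7]=0xCB cont=1 payload=0x4B=75: acc |= 75<<7 -> acc=9666 shift=14
  byte[8]=0xCD cont=1 payload=0x4D=77: acc |= 77<<14 -> acc=1271234 shift=21
  byte[9]=0x62 cont=0 payload=0x62=98: acc |= 98<<21 -> acc=206792130 shift=28 [end]
Varint 3: bytes[6:10] = C2 CB CD 62 -> value 206792130 (4 byte(s))
  byte[10]=0x62 cont=0 payload=0x62=98: acc |= 98<<0 -> acc=98 shift=7 [end]
Varint 4: bytes[10:11] = 62 -> value 98 (1 byte(s))
  byte[11]=0xF8 cont=1 payload=0x78=120: acc |= 120<<0 -> acc=120 shift=7
  byte[12]=0x96 cont=1 payload=0x16=22: acc |= 22<<7 -> acc=2936 shift=14
  byte[13]=0x54 cont=0 payload=0x54=84: acc |= 84<<14 -> acc=1379192 shift=21 [end]
Varint 5: bytes[11:14] = F8 96 54 -> value 1379192 (3 byte(s))

Answer: 6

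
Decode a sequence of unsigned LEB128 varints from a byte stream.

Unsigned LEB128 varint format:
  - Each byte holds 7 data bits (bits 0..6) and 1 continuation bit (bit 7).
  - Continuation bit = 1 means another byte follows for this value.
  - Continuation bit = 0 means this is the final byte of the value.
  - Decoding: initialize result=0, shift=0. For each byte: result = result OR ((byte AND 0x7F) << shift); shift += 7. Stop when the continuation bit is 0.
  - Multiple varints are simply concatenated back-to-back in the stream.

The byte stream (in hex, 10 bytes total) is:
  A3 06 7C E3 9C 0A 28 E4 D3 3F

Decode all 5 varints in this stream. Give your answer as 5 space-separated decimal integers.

  byte[0]=0xA3 cont=1 payload=0x23=35: acc |= 35<<0 -> acc=35 shift=7
  byte[1]=0x06 cont=0 payload=0x06=6: acc |= 6<<7 -> acc=803 shift=14 [end]
Varint 1: bytes[0:2] = A3 06 -> value 803 (2 byte(s))
  byte[2]=0x7C cont=0 payload=0x7C=124: acc |= 124<<0 -> acc=124 shift=7 [end]
Varint 2: bytes[2:3] = 7C -> value 124 (1 byte(s))
  byte[3]=0xE3 cont=1 payload=0x63=99: acc |= 99<<0 -> acc=99 shift=7
  byte[4]=0x9C cont=1 payload=0x1C=28: acc |= 28<<7 -> acc=3683 shift=14
  byte[5]=0x0A cont=0 payload=0x0A=10: acc |= 10<<14 -> acc=167523 shift=21 [end]
Varint 3: bytes[3:6] = E3 9C 0A -> value 167523 (3 byte(s))
  byte[6]=0x28 cont=0 payload=0x28=40: acc |= 40<<0 -> acc=40 shift=7 [end]
Varint 4: bytes[6:7] = 28 -> value 40 (1 byte(s))
  byte[7]=0xE4 cont=1 payload=0x64=100: acc |= 100<<0 -> acc=100 shift=7
  byte[8]=0xD3 cont=1 payload=0x53=83: acc |= 83<<7 -> acc=10724 shift=14
  byte[9]=0x3F cont=0 payload=0x3F=63: acc |= 63<<14 -> acc=1042916 shift=21 [end]
Varint 5: bytes[7:10] = E4 D3 3F -> value 1042916 (3 byte(s))

Answer: 803 124 167523 40 1042916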